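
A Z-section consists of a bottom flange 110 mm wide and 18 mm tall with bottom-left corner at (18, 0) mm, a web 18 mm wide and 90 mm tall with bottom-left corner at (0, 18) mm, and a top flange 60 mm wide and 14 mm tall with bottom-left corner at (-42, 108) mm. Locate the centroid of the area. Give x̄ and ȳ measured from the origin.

Part | A | x̄ᵢ | ȳᵢ | A·x̄ᵢ | A·ȳᵢ
bottom flange | 1980.00 | 73.00 | 9.00 | 144540.00 | 17820.00
web | 1620.00 | 9.00 | 63.00 | 14580.00 | 102060.00
top flange | 840.00 | -12.00 | 115.00 | -10080.00 | 96600.00
Σ | 4440.00 |  |  | 149040.00 | 216480.00
x̄ = 149040.00 / 4440.00 = 33.57 mm
ȳ = 216480.00 / 4440.00 = 48.76 mm

x̄ = 33.57 mm, ȳ = 48.76 mm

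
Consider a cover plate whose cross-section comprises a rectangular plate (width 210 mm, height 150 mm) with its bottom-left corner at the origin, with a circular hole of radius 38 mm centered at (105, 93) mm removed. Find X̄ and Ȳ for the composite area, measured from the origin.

plate: A = 210 × 150 = 31500.00, centroid at (105.00, 75.00).
hole: A = −π·38² = -4536.46, centroid at (105.00, 93.00).
ΣA = 26963.54 mm², ΣAX̄ = 2831171.72 mm³, ΣAȲ = 1940609.24 mm³.
X̄ = 2831171.72/26963.54 = 105.00 mm; Ȳ = 1940609.24/26963.54 = 71.97 mm.

X̄ = 105.00 mm, Ȳ = 71.97 mm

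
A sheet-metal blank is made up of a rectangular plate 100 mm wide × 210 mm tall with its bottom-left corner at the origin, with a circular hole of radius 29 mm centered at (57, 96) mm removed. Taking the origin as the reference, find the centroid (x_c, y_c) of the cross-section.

Part | A | x̄ᵢ | ȳᵢ | A·x̄ᵢ | A·ȳᵢ
plate | 21000.00 | 50.00 | 105.00 | 1050000.00 | 2205000.00
hole | -2642.08 | 57.00 | 96.00 | -150598.53 | -253639.62
Σ | 18357.92 |  |  | 899401.47 | 1951360.38
x_c = 899401.47 / 18357.92 = 48.99 mm
y_c = 1951360.38 / 18357.92 = 106.30 mm

x_c = 48.99 mm, y_c = 106.30 mm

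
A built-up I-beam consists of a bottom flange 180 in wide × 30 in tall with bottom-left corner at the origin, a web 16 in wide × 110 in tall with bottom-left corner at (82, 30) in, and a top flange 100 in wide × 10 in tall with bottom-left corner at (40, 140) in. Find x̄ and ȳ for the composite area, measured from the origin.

x̄ = 90.00 in, ȳ = 46.03 in

Part | A | x̄ᵢ | ȳᵢ | A·x̄ᵢ | A·ȳᵢ
bottom flange | 5400.00 | 90.00 | 15.00 | 486000.00 | 81000.00
web | 1760.00 | 90.00 | 85.00 | 158400.00 | 149600.00
top flange | 1000.00 | 90.00 | 145.00 | 90000.00 | 145000.00
Σ | 8160.00 |  |  | 734400.00 | 375600.00
x̄ = 734400.00 / 8160.00 = 90.00 in
ȳ = 375600.00 / 8160.00 = 46.03 in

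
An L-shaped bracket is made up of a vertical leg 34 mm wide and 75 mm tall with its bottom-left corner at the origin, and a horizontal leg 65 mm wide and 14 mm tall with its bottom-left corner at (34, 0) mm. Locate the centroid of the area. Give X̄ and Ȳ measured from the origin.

Part | A | x̄ᵢ | ȳᵢ | A·x̄ᵢ | A·ȳᵢ
vertical leg | 2550.00 | 17.00 | 37.50 | 43350.00 | 95625.00
horizontal leg | 910.00 | 66.50 | 7.00 | 60515.00 | 6370.00
Σ | 3460.00 |  |  | 103865.00 | 101995.00
X̄ = 103865.00 / 3460.00 = 30.02 mm
Ȳ = 101995.00 / 3460.00 = 29.48 mm

X̄ = 30.02 mm, Ȳ = 29.48 mm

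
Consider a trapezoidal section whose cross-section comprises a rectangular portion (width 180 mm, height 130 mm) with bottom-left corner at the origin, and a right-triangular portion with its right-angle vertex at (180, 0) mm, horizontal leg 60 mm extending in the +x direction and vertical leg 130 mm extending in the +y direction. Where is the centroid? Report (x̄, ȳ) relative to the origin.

rectangular portion: A = 180 × 130 = 23400.00, centroid at (90.00, 65.00).
triangular portion: A = ½·60·130 = 3900.00, centroid at (200.00, 43.33).
ΣA = 27300.00 mm²
ΣAx̄ = (23400.00)(90.00) + (3900.00)(200.00) = 2886000.00 mm³
ΣAȳ = (23400.00)(65.00) + (3900.00)(43.33) = 1690000.00 mm³
x̄ = 2886000.00 / 27300.00 = 105.71 mm
ȳ = 1690000.00 / 27300.00 = 61.90 mm

x̄ = 105.71 mm, ȳ = 61.90 mm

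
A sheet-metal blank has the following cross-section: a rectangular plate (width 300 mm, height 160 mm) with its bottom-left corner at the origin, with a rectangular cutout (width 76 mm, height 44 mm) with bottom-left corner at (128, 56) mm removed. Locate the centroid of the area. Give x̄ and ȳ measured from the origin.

plate: A = 300 × 160 = 48000.00, centroid at (150.00, 80.00).
hole: A = −(76 × 44) = -3344.00, centroid at (166.00, 78.00).
ΣA = 44656.00 mm²
ΣAx̄ = (48000.00)(150.00) + (-3344.00)(166.00) = 6644896.00 mm³
ΣAȳ = (48000.00)(80.00) + (-3344.00)(78.00) = 3579168.00 mm³
x̄ = 6644896.00 / 44656.00 = 148.80 mm
ȳ = 3579168.00 / 44656.00 = 80.15 mm

x̄ = 148.80 mm, ȳ = 80.15 mm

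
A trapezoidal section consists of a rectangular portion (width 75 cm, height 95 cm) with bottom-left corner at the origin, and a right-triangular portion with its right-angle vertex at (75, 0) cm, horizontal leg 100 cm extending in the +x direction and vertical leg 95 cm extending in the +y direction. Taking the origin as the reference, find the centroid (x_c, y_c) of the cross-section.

x_c = 65.83 cm, y_c = 41.17 cm

rectangular portion: A = 75 × 95 = 7125.00, centroid at (37.50, 47.50).
triangular portion: A = ½·100·95 = 4750.00, centroid at (108.33, 31.67).
ΣA = 11875.00 cm²
ΣAx_c = (7125.00)(37.50) + (4750.00)(108.33) = 781770.83 cm³
ΣAy_c = (7125.00)(47.50) + (4750.00)(31.67) = 488854.17 cm³
x_c = 781770.83 / 11875.00 = 65.83 cm
y_c = 488854.17 / 11875.00 = 41.17 cm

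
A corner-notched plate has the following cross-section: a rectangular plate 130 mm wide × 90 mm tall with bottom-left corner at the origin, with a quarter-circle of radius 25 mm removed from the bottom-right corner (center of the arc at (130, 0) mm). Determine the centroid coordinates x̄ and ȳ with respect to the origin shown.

x̄ = 62.62 mm, ȳ = 46.51 mm

Part | A | x̄ᵢ | ȳᵢ | A·x̄ᵢ | A·ȳᵢ
plate | 11700.00 | 65.00 | 45.00 | 760500.00 | 526500.00
removed quarter-circle | -490.87 | 119.39 | 10.61 | -58605.27 | -5208.33
Σ | 11209.13 |  |  | 701894.73 | 521291.67
x̄ = 701894.73 / 11209.13 = 62.62 mm
ȳ = 521291.67 / 11209.13 = 46.51 mm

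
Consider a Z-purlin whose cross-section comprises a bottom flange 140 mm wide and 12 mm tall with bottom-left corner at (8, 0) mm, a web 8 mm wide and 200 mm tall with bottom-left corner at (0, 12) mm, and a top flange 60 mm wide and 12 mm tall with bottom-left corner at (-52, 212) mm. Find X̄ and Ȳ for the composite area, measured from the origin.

Part | A | x̄ᵢ | ȳᵢ | A·x̄ᵢ | A·ȳᵢ
bottom flange | 1680.00 | 78.00 | 6.00 | 131040.00 | 10080.00
web | 1600.00 | 4.00 | 112.00 | 6400.00 | 179200.00
top flange | 720.00 | -22.00 | 218.00 | -15840.00 | 156960.00
Σ | 4000.00 |  |  | 121600.00 | 346240.00
X̄ = 121600.00 / 4000.00 = 30.40 mm
Ȳ = 346240.00 / 4000.00 = 86.56 mm

X̄ = 30.40 mm, Ȳ = 86.56 mm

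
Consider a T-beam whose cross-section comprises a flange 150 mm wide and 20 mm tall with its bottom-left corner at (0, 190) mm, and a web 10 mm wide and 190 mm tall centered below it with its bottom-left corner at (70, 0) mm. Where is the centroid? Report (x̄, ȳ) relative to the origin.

web: A = 10 × 190 = 1900.00, centroid at (75.00, 95.00).
flange: A = 150 × 20 = 3000.00, centroid at (75.00, 200.00).
ΣA = 4900.00 mm², ΣAx̄ = 367500.00 mm³, ΣAȳ = 780500.00 mm³.
x̄ = 367500.00/4900.00 = 75.00 mm; ȳ = 780500.00/4900.00 = 159.29 mm.

x̄ = 75.00 mm, ȳ = 159.29 mm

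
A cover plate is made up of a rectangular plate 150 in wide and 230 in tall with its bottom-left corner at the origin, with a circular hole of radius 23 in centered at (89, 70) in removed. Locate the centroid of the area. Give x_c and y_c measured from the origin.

x_c = 74.29 in, y_c = 117.28 in

Part | A | x̄ᵢ | ȳᵢ | A·x̄ᵢ | A·ȳᵢ
plate | 34500.00 | 75.00 | 115.00 | 2587500.00 | 3967500.00
hole | -1661.90 | 89.00 | 70.00 | -147909.32 | -116333.18
Σ | 32838.10 |  |  | 2439590.68 | 3851166.82
x_c = 2439590.68 / 32838.10 = 74.29 in
y_c = 3851166.82 / 32838.10 = 117.28 in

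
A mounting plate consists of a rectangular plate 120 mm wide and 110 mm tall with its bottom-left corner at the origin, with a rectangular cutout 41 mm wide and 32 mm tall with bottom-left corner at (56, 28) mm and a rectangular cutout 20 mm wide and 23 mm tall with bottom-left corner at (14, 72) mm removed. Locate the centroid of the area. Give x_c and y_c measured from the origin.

x_c = 59.55 mm, y_c = 55.12 mm

Part | A | x̄ᵢ | ȳᵢ | A·x̄ᵢ | A·ȳᵢ
plate | 13200.00 | 60.00 | 55.00 | 792000.00 | 726000.00
hole 1 | -1312.00 | 76.50 | 44.00 | -100368.00 | -57728.00
hole 2 | -460.00 | 24.00 | 83.50 | -11040.00 | -38410.00
Σ | 11428.00 |  |  | 680592.00 | 629862.00
x_c = 680592.00 / 11428.00 = 59.55 mm
y_c = 629862.00 / 11428.00 = 55.12 mm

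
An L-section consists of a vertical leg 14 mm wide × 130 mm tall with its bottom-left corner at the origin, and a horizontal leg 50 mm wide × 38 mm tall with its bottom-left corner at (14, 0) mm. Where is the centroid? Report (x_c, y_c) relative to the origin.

vertical leg: A = 14 × 130 = 1820.00, centroid at (7.00, 65.00).
horizontal leg: A = 50 × 38 = 1900.00, centroid at (39.00, 19.00).
ΣA = 3720.00 mm², ΣAx_c = 86840.00 mm³, ΣAy_c = 154400.00 mm³.
x_c = 86840.00/3720.00 = 23.34 mm; y_c = 154400.00/3720.00 = 41.51 mm.

x_c = 23.34 mm, y_c = 41.51 mm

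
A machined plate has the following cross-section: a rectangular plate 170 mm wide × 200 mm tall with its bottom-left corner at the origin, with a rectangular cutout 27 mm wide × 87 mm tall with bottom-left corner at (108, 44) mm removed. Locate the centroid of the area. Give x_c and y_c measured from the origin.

plate: A = 170 × 200 = 34000.00, centroid at (85.00, 100.00).
hole: A = −(27 × 87) = -2349.00, centroid at (121.50, 87.50).
ΣA = 31651.00 mm²
ΣAx_c = (34000.00)(85.00) + (-2349.00)(121.50) = 2604596.50 mm³
ΣAy_c = (34000.00)(100.00) + (-2349.00)(87.50) = 3194462.50 mm³
x_c = 2604596.50 / 31651.00 = 82.29 mm
y_c = 3194462.50 / 31651.00 = 100.93 mm

x_c = 82.29 mm, y_c = 100.93 mm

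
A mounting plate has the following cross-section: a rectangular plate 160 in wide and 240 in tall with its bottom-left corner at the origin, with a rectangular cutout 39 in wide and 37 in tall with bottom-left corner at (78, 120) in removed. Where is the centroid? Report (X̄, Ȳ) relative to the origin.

Part | A | x̄ᵢ | ȳᵢ | A·x̄ᵢ | A·ȳᵢ
plate | 38400.00 | 80.00 | 120.00 | 3072000.00 | 4608000.00
hole | -1443.00 | 97.50 | 138.50 | -140692.50 | -199855.50
Σ | 36957.00 |  |  | 2931307.50 | 4408144.50
X̄ = 2931307.50 / 36957.00 = 79.32 in
Ȳ = 4408144.50 / 36957.00 = 119.28 in

X̄ = 79.32 in, Ȳ = 119.28 in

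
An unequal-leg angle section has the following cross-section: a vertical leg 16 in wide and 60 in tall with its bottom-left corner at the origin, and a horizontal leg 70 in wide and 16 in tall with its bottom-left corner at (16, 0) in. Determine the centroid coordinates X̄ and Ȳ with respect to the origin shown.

X̄ = 31.15 in, Ȳ = 18.15 in

vertical leg: A = 16 × 60 = 960.00, centroid at (8.00, 30.00).
horizontal leg: A = 70 × 16 = 1120.00, centroid at (51.00, 8.00).
ΣA = 2080.00 in²
ΣAX̄ = (960.00)(8.00) + (1120.00)(51.00) = 64800.00 in³
ΣAȲ = (960.00)(30.00) + (1120.00)(8.00) = 37760.00 in³
X̄ = 64800.00 / 2080.00 = 31.15 in
Ȳ = 37760.00 / 2080.00 = 18.15 in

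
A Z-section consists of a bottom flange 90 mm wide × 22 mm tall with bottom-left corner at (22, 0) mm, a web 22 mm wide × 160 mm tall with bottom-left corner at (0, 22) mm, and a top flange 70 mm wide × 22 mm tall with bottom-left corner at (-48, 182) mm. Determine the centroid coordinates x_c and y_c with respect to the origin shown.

x_c = 21.50 mm, y_c = 96.31 mm

bottom flange: A = 90 × 22 = 1980.00, centroid at (67.00, 11.00).
web: A = 22 × 160 = 3520.00, centroid at (11.00, 102.00).
top flange: A = 70 × 22 = 1540.00, centroid at (-13.00, 193.00).
ΣA = 7040.00 mm², ΣAx_c = 151360.00 mm³, ΣAy_c = 678040.00 mm³.
x_c = 151360.00/7040.00 = 21.50 mm; y_c = 678040.00/7040.00 = 96.31 mm.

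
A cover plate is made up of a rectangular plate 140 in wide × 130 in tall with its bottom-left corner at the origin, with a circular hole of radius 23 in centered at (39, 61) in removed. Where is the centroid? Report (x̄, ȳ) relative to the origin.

x̄ = 73.12 in, ȳ = 65.40 in

plate: A = 140 × 130 = 18200.00, centroid at (70.00, 65.00).
hole: A = −π·23² = -1661.90, centroid at (39.00, 61.00).
ΣA = 16538.10 in², ΣAx̄ = 1209185.80 in³, ΣAȳ = 1081623.95 in³.
x̄ = 1209185.80/16538.10 = 73.12 in; ȳ = 1081623.95/16538.10 = 65.40 in.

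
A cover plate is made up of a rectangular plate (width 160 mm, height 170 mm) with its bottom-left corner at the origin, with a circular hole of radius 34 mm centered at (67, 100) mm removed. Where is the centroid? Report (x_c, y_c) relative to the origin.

plate: A = 160 × 170 = 27200.00, centroid at (80.00, 85.00).
hole: A = −π·34² = -3631.68, centroid at (67.00, 100.00).
ΣA = 23568.32 mm²
ΣAx_c = (27200.00)(80.00) + (-3631.68)(67.00) = 1932677.37 mm³
ΣAy_c = (27200.00)(85.00) + (-3631.68)(100.00) = 1948831.89 mm³
x_c = 1932677.37 / 23568.32 = 82.00 mm
y_c = 1948831.89 / 23568.32 = 82.69 mm

x_c = 82.00 mm, y_c = 82.69 mm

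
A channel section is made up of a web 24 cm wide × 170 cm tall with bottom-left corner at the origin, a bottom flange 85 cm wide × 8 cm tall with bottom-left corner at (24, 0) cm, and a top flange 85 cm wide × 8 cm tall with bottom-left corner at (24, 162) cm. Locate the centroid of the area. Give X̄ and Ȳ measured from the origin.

X̄ = 25.62 cm, Ȳ = 85.00 cm

web: A = 24 × 170 = 4080.00, centroid at (12.00, 85.00).
bottom flange: A = 85 × 8 = 680.00, centroid at (66.50, 4.00).
top flange: A = 85 × 8 = 680.00, centroid at (66.50, 166.00).
ΣA = 5440.00 cm², ΣAX̄ = 139400.00 cm³, ΣAȲ = 462400.00 cm³.
X̄ = 139400.00/5440.00 = 25.62 cm; Ȳ = 462400.00/5440.00 = 85.00 cm.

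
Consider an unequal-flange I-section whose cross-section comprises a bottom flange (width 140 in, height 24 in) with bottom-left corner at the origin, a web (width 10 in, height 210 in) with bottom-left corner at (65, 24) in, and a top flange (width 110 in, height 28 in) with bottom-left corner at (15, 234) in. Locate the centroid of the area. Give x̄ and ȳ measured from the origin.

x̄ = 70.00 in, ȳ = 125.89 in

bottom flange: A = 140 × 24 = 3360.00, centroid at (70.00, 12.00).
web: A = 10 × 210 = 2100.00, centroid at (70.00, 129.00).
top flange: A = 110 × 28 = 3080.00, centroid at (70.00, 248.00).
ΣA = 8540.00 in², ΣAx̄ = 597800.00 in³, ΣAȳ = 1075060.00 in³.
x̄ = 597800.00/8540.00 = 70.00 in; ȳ = 1075060.00/8540.00 = 125.89 in.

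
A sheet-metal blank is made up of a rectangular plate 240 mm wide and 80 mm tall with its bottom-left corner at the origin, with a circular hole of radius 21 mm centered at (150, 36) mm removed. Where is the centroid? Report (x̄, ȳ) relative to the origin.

Part | A | x̄ᵢ | ȳᵢ | A·x̄ᵢ | A·ȳᵢ
plate | 19200.00 | 120.00 | 40.00 | 2304000.00 | 768000.00
hole | -1385.44 | 150.00 | 36.00 | -207816.35 | -49875.92
Σ | 17814.56 |  |  | 2096183.65 | 718124.08
x̄ = 2096183.65 / 17814.56 = 117.67 mm
ȳ = 718124.08 / 17814.56 = 40.31 mm

x̄ = 117.67 mm, ȳ = 40.31 mm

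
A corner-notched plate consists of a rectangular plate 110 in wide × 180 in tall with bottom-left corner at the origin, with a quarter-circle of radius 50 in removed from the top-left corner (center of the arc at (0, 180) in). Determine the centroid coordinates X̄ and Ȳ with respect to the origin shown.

X̄ = 58.72 in, Ȳ = 82.43 in

Part | A | x̄ᵢ | ȳᵢ | A·x̄ᵢ | A·ȳᵢ
plate | 19800.00 | 55.00 | 90.00 | 1089000.00 | 1782000.00
removed quarter-circle | -1963.50 | 21.22 | 158.78 | -41666.67 | -311762.51
Σ | 17836.50 |  |  | 1047333.33 | 1470237.49
X̄ = 1047333.33 / 17836.50 = 58.72 in
Ȳ = 1470237.49 / 17836.50 = 82.43 in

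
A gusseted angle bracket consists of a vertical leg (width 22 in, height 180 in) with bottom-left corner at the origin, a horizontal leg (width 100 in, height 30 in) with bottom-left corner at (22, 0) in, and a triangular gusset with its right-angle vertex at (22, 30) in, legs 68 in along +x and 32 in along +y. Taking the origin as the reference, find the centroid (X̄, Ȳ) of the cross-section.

X̄ = 38.29 in, Ȳ = 55.37 in

vertical leg: A = 22 × 180 = 3960.00, centroid at (11.00, 90.00).
horizontal leg: A = 100 × 30 = 3000.00, centroid at (72.00, 15.00).
gusset: A = ½·68·32 = 1088.00, centroid at (44.67, 40.67).
ΣA = 8048.00 in², ΣAX̄ = 308157.33 in³, ΣAȲ = 445645.33 in³.
X̄ = 308157.33/8048.00 = 38.29 in; Ȳ = 445645.33/8048.00 = 55.37 in.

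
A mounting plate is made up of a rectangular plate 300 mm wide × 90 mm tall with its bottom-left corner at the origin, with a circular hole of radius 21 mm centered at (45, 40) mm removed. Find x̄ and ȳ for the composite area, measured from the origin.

Part | A | x̄ᵢ | ȳᵢ | A·x̄ᵢ | A·ȳᵢ
plate | 27000.00 | 150.00 | 45.00 | 4050000.00 | 1215000.00
hole | -1385.44 | 45.00 | 40.00 | -62344.91 | -55417.69
Σ | 25614.56 |  |  | 3987655.09 | 1159582.31
x̄ = 3987655.09 / 25614.56 = 155.68 mm
ȳ = 1159582.31 / 25614.56 = 45.27 mm

x̄ = 155.68 mm, ȳ = 45.27 mm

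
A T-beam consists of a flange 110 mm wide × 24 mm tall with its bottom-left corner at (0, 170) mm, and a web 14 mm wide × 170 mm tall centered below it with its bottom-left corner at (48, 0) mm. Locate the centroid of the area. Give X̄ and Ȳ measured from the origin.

web: A = 14 × 170 = 2380.00, centroid at (55.00, 85.00).
flange: A = 110 × 24 = 2640.00, centroid at (55.00, 182.00).
ΣA = 5020.00 mm²
ΣAX̄ = (2380.00)(55.00) + (2640.00)(55.00) = 276100.00 mm³
ΣAȲ = (2380.00)(85.00) + (2640.00)(182.00) = 682780.00 mm³
X̄ = 276100.00 / 5020.00 = 55.00 mm
Ȳ = 682780.00 / 5020.00 = 136.01 mm

X̄ = 55.00 mm, Ȳ = 136.01 mm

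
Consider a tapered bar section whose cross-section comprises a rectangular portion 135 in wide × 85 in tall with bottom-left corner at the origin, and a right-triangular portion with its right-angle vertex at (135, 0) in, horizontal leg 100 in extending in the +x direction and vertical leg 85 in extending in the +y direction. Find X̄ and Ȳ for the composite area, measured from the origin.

X̄ = 94.75 in, Ȳ = 38.67 in

rectangular portion: A = 135 × 85 = 11475.00, centroid at (67.50, 42.50).
triangular portion: A = ½·100·85 = 4250.00, centroid at (168.33, 28.33).
ΣA = 15725.00 in²
ΣAX̄ = (11475.00)(67.50) + (4250.00)(168.33) = 1489979.17 in³
ΣAȲ = (11475.00)(42.50) + (4250.00)(28.33) = 608104.17 in³
X̄ = 1489979.17 / 15725.00 = 94.75 in
Ȳ = 608104.17 / 15725.00 = 38.67 in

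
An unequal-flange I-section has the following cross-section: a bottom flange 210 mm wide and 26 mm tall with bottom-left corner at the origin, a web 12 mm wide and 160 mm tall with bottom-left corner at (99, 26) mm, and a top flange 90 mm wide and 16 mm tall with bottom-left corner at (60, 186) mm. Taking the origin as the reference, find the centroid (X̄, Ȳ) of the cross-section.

bottom flange: A = 210 × 26 = 5460.00, centroid at (105.00, 13.00).
web: A = 12 × 160 = 1920.00, centroid at (105.00, 106.00).
top flange: A = 90 × 16 = 1440.00, centroid at (105.00, 194.00).
ΣA = 8820.00 mm², ΣAX̄ = 926100.00 mm³, ΣAȲ = 553860.00 mm³.
X̄ = 926100.00/8820.00 = 105.00 mm; Ȳ = 553860.00/8820.00 = 62.80 mm.

X̄ = 105.00 mm, Ȳ = 62.80 mm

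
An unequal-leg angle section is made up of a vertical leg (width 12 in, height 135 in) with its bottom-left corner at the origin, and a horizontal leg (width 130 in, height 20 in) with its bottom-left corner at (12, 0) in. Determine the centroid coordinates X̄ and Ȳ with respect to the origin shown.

vertical leg: A = 12 × 135 = 1620.00, centroid at (6.00, 67.50).
horizontal leg: A = 130 × 20 = 2600.00, centroid at (77.00, 10.00).
ΣA = 4220.00 in²
ΣAX̄ = (1620.00)(6.00) + (2600.00)(77.00) = 209920.00 in³
ΣAȲ = (1620.00)(67.50) + (2600.00)(10.00) = 135350.00 in³
X̄ = 209920.00 / 4220.00 = 49.74 in
Ȳ = 135350.00 / 4220.00 = 32.07 in

X̄ = 49.74 in, Ȳ = 32.07 in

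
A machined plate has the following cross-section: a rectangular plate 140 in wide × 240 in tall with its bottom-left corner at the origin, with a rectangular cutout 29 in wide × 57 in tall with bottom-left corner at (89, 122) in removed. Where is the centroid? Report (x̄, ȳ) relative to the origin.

plate: A = 140 × 240 = 33600.00, centroid at (70.00, 120.00).
hole: A = −(29 × 57) = -1653.00, centroid at (103.50, 150.50).
ΣA = 31947.00 in²
ΣAx̄ = (33600.00)(70.00) + (-1653.00)(103.50) = 2180914.50 in³
ΣAȳ = (33600.00)(120.00) + (-1653.00)(150.50) = 3783223.50 in³
x̄ = 2180914.50 / 31947.00 = 68.27 in
ȳ = 3783223.50 / 31947.00 = 118.42 in

x̄ = 68.27 in, ȳ = 118.42 in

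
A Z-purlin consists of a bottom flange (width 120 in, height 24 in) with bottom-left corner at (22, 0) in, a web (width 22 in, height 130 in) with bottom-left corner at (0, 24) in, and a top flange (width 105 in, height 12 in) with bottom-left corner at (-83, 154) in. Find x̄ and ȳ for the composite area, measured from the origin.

x̄ = 32.74 in, ȳ = 70.10 in

bottom flange: A = 120 × 24 = 2880.00, centroid at (82.00, 12.00).
web: A = 22 × 130 = 2860.00, centroid at (11.00, 89.00).
top flange: A = 105 × 12 = 1260.00, centroid at (-30.50, 160.00).
ΣA = 7000.00 in², ΣAx̄ = 229190.00 in³, ΣAȳ = 490700.00 in³.
x̄ = 229190.00/7000.00 = 32.74 in; ȳ = 490700.00/7000.00 = 70.10 in.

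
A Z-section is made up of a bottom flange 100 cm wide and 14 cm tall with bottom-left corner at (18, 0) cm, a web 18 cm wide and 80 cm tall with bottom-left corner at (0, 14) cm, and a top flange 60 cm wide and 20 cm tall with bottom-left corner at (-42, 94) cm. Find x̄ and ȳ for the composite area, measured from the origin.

Part | A | x̄ᵢ | ȳᵢ | A·x̄ᵢ | A·ȳᵢ
bottom flange | 1400.00 | 68.00 | 7.00 | 95200.00 | 9800.00
web | 1440.00 | 9.00 | 54.00 | 12960.00 | 77760.00
top flange | 1200.00 | -12.00 | 104.00 | -14400.00 | 124800.00
Σ | 4040.00 |  |  | 93760.00 | 212360.00
x̄ = 93760.00 / 4040.00 = 23.21 cm
ȳ = 212360.00 / 4040.00 = 52.56 cm

x̄ = 23.21 cm, ȳ = 52.56 cm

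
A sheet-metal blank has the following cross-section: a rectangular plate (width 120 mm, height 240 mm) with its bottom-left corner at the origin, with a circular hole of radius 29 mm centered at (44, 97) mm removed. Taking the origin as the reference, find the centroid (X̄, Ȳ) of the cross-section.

X̄ = 61.62 mm, Ȳ = 122.32 mm

plate: A = 120 × 240 = 28800.00, centroid at (60.00, 120.00).
hole: A = −π·29² = -2642.08, centroid at (44.00, 97.00).
ΣA = 26157.92 mm², ΣAX̄ = 1611748.51 mm³, ΣAȲ = 3199718.30 mm³.
X̄ = 1611748.51/26157.92 = 61.62 mm; Ȳ = 3199718.30/26157.92 = 122.32 mm.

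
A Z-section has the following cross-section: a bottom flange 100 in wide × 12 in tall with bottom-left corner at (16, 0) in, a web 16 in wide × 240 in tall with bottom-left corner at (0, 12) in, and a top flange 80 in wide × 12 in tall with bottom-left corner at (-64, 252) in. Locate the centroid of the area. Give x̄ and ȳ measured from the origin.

x̄ = 14.48 in, ȳ = 126.96 in

bottom flange: A = 100 × 12 = 1200.00, centroid at (66.00, 6.00).
web: A = 16 × 240 = 3840.00, centroid at (8.00, 132.00).
top flange: A = 80 × 12 = 960.00, centroid at (-24.00, 258.00).
ΣA = 6000.00 in², ΣAx̄ = 86880.00 in³, ΣAȳ = 761760.00 in³.
x̄ = 86880.00/6000.00 = 14.48 in; ȳ = 761760.00/6000.00 = 126.96 in.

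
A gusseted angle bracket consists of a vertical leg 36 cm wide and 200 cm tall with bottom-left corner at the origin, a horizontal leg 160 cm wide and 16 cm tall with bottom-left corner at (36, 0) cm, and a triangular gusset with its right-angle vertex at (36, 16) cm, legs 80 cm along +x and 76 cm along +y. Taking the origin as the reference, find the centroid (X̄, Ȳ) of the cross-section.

X̄ = 48.21 cm, Ȳ = 67.67 cm

vertical leg: A = 36 × 200 = 7200.00, centroid at (18.00, 100.00).
horizontal leg: A = 160 × 16 = 2560.00, centroid at (116.00, 8.00).
gusset: A = ½·80·76 = 3040.00, centroid at (62.67, 41.33).
ΣA = 12800.00 cm², ΣAX̄ = 617066.67 cm³, ΣAȲ = 866133.33 cm³.
X̄ = 617066.67/12800.00 = 48.21 cm; Ȳ = 866133.33/12800.00 = 67.67 cm.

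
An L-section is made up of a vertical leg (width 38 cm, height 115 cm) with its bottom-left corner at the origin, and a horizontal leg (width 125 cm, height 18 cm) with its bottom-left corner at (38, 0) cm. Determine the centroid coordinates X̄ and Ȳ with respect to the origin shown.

vertical leg: A = 38 × 115 = 4370.00, centroid at (19.00, 57.50).
horizontal leg: A = 125 × 18 = 2250.00, centroid at (100.50, 9.00).
ΣA = 6620.00 cm², ΣAX̄ = 309155.00 cm³, ΣAȲ = 271525.00 cm³.
X̄ = 309155.00/6620.00 = 46.70 cm; Ȳ = 271525.00/6620.00 = 41.02 cm.

X̄ = 46.70 cm, Ȳ = 41.02 cm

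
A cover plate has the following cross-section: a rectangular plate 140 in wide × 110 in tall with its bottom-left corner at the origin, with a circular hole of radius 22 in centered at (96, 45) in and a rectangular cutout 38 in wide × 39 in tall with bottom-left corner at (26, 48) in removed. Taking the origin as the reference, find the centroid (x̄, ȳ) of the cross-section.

x̄ = 69.80 in, ȳ = 54.73 in

plate: A = 140 × 110 = 15400.00, centroid at (70.00, 55.00).
hole 1: A = −π·22² = -1520.53, centroid at (96.00, 45.00).
hole 2: A = −(38 × 39) = -1482.00, centroid at (45.00, 67.50).
ΣA = 12397.47 in², ΣAx̄ = 865339.04 in³, ΣAȳ = 678541.11 in³.
x̄ = 865339.04/12397.47 = 69.80 in; ȳ = 678541.11/12397.47 = 54.73 in.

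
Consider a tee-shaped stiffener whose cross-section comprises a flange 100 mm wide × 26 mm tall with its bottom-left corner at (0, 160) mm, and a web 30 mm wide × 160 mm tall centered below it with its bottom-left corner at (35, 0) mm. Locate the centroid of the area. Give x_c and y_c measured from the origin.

Part | A | x̄ᵢ | ȳᵢ | A·x̄ᵢ | A·ȳᵢ
web | 4800.00 | 50.00 | 80.00 | 240000.00 | 384000.00
flange | 2600.00 | 50.00 | 173.00 | 130000.00 | 449800.00
Σ | 7400.00 |  |  | 370000.00 | 833800.00
x_c = 370000.00 / 7400.00 = 50.00 mm
y_c = 833800.00 / 7400.00 = 112.68 mm

x_c = 50.00 mm, y_c = 112.68 mm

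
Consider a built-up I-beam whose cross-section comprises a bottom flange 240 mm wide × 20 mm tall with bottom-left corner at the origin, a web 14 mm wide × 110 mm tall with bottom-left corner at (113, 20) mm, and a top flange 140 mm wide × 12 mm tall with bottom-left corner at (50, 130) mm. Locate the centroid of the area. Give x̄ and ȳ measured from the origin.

x̄ = 120.00 mm, ȳ = 48.88 mm

Part | A | x̄ᵢ | ȳᵢ | A·x̄ᵢ | A·ȳᵢ
bottom flange | 4800.00 | 120.00 | 10.00 | 576000.00 | 48000.00
web | 1540.00 | 120.00 | 75.00 | 184800.00 | 115500.00
top flange | 1680.00 | 120.00 | 136.00 | 201600.00 | 228480.00
Σ | 8020.00 |  |  | 962400.00 | 391980.00
x̄ = 962400.00 / 8020.00 = 120.00 mm
ȳ = 391980.00 / 8020.00 = 48.88 mm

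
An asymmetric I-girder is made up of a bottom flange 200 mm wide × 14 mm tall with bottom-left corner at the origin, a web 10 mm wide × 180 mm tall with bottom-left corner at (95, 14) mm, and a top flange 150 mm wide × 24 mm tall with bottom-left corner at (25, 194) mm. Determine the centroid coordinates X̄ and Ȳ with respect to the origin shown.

bottom flange: A = 200 × 14 = 2800.00, centroid at (100.00, 7.00).
web: A = 10 × 180 = 1800.00, centroid at (100.00, 104.00).
top flange: A = 150 × 24 = 3600.00, centroid at (100.00, 206.00).
ΣA = 8200.00 mm², ΣAX̄ = 820000.00 mm³, ΣAȲ = 948400.00 mm³.
X̄ = 820000.00/8200.00 = 100.00 mm; Ȳ = 948400.00/8200.00 = 115.66 mm.

X̄ = 100.00 mm, Ȳ = 115.66 mm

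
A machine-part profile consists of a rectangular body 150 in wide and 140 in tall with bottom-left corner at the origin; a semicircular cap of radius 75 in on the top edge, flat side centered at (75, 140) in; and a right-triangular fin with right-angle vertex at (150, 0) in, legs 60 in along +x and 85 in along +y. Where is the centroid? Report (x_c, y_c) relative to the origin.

Part | A | x̄ᵢ | ȳᵢ | A·x̄ᵢ | A·ȳᵢ
rectangular body | 21000.00 | 75.00 | 70.00 | 1575000.00 | 1470000.00
semicircular top | 8835.73 | 75.00 | 171.83 | 662679.70 | 1518252.11
triangular fin | 2550.00 | 170.00 | 28.33 | 433500.00 | 72250.00
Σ | 32385.73 |  |  | 2671179.70 | 3060502.11
x_c = 2671179.70 / 32385.73 = 82.48 in
y_c = 3060502.11 / 32385.73 = 94.50 in

x_c = 82.48 in, y_c = 94.50 in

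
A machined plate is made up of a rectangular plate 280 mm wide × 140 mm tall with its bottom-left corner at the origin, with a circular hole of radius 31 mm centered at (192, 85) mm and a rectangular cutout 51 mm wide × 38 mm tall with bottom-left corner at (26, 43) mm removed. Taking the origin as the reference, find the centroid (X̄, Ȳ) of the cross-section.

X̄ = 140.42 mm, Ȳ = 69.13 mm

plate: A = 280 × 140 = 39200.00, centroid at (140.00, 70.00).
hole 1: A = −π·31² = -3019.07, centroid at (192.00, 85.00).
hole 2: A = −(51 × 38) = -1938.00, centroid at (51.50, 62.00).
ΣA = 34242.93 mm², ΣAX̄ = 4808531.46 mm³, ΣAȲ = 2367223.00 mm³.
X̄ = 4808531.46/34242.93 = 140.42 mm; Ȳ = 2367223.00/34242.93 = 69.13 mm.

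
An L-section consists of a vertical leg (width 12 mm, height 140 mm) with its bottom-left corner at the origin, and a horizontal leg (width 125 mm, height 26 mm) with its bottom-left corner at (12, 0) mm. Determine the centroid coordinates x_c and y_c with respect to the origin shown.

x_c = 51.16 mm, y_c = 32.42 mm

vertical leg: A = 12 × 140 = 1680.00, centroid at (6.00, 70.00).
horizontal leg: A = 125 × 26 = 3250.00, centroid at (74.50, 13.00).
ΣA = 4930.00 mm², ΣAx_c = 252205.00 mm³, ΣAy_c = 159850.00 mm³.
x_c = 252205.00/4930.00 = 51.16 mm; y_c = 159850.00/4930.00 = 32.42 mm.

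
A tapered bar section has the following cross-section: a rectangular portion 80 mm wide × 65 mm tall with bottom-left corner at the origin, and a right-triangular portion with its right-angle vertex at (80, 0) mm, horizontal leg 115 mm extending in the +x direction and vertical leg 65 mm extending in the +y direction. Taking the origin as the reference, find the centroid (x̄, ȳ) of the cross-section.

x̄ = 72.76 mm, ȳ = 27.97 mm

rectangular portion: A = 80 × 65 = 5200.00, centroid at (40.00, 32.50).
triangular portion: A = ½·115·65 = 3737.50, centroid at (118.33, 21.67).
ΣA = 8937.50 mm²
ΣAx̄ = (5200.00)(40.00) + (3737.50)(118.33) = 650270.83 mm³
ΣAȳ = (5200.00)(32.50) + (3737.50)(21.67) = 249979.17 mm³
x̄ = 650270.83 / 8937.50 = 72.76 mm
ȳ = 249979.17 / 8937.50 = 27.97 mm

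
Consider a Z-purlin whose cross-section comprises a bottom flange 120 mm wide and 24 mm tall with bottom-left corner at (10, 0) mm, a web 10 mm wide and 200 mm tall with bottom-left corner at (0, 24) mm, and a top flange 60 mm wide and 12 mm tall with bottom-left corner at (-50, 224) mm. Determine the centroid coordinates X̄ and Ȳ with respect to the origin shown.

X̄ = 35.21 mm, Ȳ = 80.03 mm

bottom flange: A = 120 × 24 = 2880.00, centroid at (70.00, 12.00).
web: A = 10 × 200 = 2000.00, centroid at (5.00, 124.00).
top flange: A = 60 × 12 = 720.00, centroid at (-20.00, 230.00).
ΣA = 5600.00 mm²
ΣAX̄ = (2880.00)(70.00) + (2000.00)(5.00) + (720.00)(-20.00) = 197200.00 mm³
ΣAȲ = (2880.00)(12.00) + (2000.00)(124.00) + (720.00)(230.00) = 448160.00 mm³
X̄ = 197200.00 / 5600.00 = 35.21 mm
Ȳ = 448160.00 / 5600.00 = 80.03 mm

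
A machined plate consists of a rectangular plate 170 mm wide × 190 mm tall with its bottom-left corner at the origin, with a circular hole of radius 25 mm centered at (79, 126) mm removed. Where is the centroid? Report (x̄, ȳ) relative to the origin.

x̄ = 85.39 mm, ȳ = 92.99 mm

plate: A = 170 × 190 = 32300.00, centroid at (85.00, 95.00).
hole: A = −π·25² = -1963.50, centroid at (79.00, 126.00).
ΣA = 30336.50 mm²
ΣAx̄ = (32300.00)(85.00) + (-1963.50)(79.00) = 2590383.86 mm³
ΣAȳ = (32300.00)(95.00) + (-1963.50)(126.00) = 2821099.58 mm³
x̄ = 2590383.86 / 30336.50 = 85.39 mm
ȳ = 2821099.58 / 30336.50 = 92.99 mm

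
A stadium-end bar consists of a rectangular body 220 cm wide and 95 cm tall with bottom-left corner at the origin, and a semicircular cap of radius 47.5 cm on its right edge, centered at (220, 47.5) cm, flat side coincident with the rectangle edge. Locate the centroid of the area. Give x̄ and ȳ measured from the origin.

rectangular body: A = 220 × 95 = 20900.00, centroid at (110.00, 47.50).
semicircular end: A = ½π·47.5² = 3544.11, centroid at (240.16, 47.50).
ΣA = 24444.11 cm², ΣAx̄ = 3150151.94 cm³, ΣAȳ = 1161095.19 cm³.
x̄ = 3150151.94/24444.11 = 128.87 cm; ȳ = 1161095.19/24444.11 = 47.50 cm.

x̄ = 128.87 cm, ȳ = 47.50 cm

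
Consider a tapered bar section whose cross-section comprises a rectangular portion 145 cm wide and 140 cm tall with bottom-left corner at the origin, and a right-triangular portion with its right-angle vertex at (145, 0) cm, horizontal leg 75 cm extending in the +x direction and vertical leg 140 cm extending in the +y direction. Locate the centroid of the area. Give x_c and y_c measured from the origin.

x_c = 92.53 cm, y_c = 65.21 cm

rectangular portion: A = 145 × 140 = 20300.00, centroid at (72.50, 70.00).
triangular portion: A = ½·75·140 = 5250.00, centroid at (170.00, 46.67).
ΣA = 25550.00 cm², ΣAx_c = 2364250.00 cm³, ΣAy_c = 1666000.00 cm³.
x_c = 2364250.00/25550.00 = 92.53 cm; y_c = 1666000.00/25550.00 = 65.21 cm.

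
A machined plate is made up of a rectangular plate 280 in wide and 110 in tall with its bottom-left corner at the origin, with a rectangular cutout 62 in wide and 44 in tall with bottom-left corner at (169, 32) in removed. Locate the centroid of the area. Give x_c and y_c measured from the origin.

x_c = 134.17 in, y_c = 55.10 in

plate: A = 280 × 110 = 30800.00, centroid at (140.00, 55.00).
hole: A = −(62 × 44) = -2728.00, centroid at (200.00, 54.00).
ΣA = 28072.00 in²
ΣAx_c = (30800.00)(140.00) + (-2728.00)(200.00) = 3766400.00 in³
ΣAy_c = (30800.00)(55.00) + (-2728.00)(54.00) = 1546688.00 in³
x_c = 3766400.00 / 28072.00 = 134.17 in
y_c = 1546688.00 / 28072.00 = 55.10 in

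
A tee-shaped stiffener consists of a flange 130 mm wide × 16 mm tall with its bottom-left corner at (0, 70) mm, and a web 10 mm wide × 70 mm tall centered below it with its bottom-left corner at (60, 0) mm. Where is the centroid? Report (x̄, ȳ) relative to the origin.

x̄ = 65.00 mm, ȳ = 67.17 mm

Part | A | x̄ᵢ | ȳᵢ | A·x̄ᵢ | A·ȳᵢ
web | 700.00 | 65.00 | 35.00 | 45500.00 | 24500.00
flange | 2080.00 | 65.00 | 78.00 | 135200.00 | 162240.00
Σ | 2780.00 |  |  | 180700.00 | 186740.00
x̄ = 180700.00 / 2780.00 = 65.00 mm
ȳ = 186740.00 / 2780.00 = 67.17 mm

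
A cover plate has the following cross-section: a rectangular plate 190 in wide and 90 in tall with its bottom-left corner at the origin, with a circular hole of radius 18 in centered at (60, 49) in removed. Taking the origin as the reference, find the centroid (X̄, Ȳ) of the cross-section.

X̄ = 97.22 in, Ȳ = 44.75 in

plate: A = 190 × 90 = 17100.00, centroid at (95.00, 45.00).
hole: A = −π·18² = -1017.88, centroid at (60.00, 49.00).
ΣA = 16082.12 in², ΣAX̄ = 1563427.44 in³, ΣAȲ = 719624.08 in³.
X̄ = 1563427.44/16082.12 = 97.22 in; Ȳ = 719624.08/16082.12 = 44.75 in.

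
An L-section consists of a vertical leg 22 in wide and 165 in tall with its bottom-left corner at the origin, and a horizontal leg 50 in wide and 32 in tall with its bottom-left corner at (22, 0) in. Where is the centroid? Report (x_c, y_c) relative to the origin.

Part | A | x̄ᵢ | ȳᵢ | A·x̄ᵢ | A·ȳᵢ
vertical leg | 3630.00 | 11.00 | 82.50 | 39930.00 | 299475.00
horizontal leg | 1600.00 | 47.00 | 16.00 | 75200.00 | 25600.00
Σ | 5230.00 |  |  | 115130.00 | 325075.00
x_c = 115130.00 / 5230.00 = 22.01 in
y_c = 325075.00 / 5230.00 = 62.16 in

x_c = 22.01 in, y_c = 62.16 in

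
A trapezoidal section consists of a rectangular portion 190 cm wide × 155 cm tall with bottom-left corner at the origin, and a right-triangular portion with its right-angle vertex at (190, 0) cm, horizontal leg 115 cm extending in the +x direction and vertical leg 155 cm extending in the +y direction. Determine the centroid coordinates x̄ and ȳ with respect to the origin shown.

Part | A | x̄ᵢ | ȳᵢ | A·x̄ᵢ | A·ȳᵢ
rectangular portion | 29450.00 | 95.00 | 77.50 | 2797750.00 | 2282375.00
triangular portion | 8912.50 | 228.33 | 51.67 | 2035020.83 | 460479.17
Σ | 38362.50 |  |  | 4832770.83 | 2742854.17
x̄ = 4832770.83 / 38362.50 = 125.98 cm
ȳ = 2742854.17 / 38362.50 = 71.50 cm

x̄ = 125.98 cm, ȳ = 71.50 cm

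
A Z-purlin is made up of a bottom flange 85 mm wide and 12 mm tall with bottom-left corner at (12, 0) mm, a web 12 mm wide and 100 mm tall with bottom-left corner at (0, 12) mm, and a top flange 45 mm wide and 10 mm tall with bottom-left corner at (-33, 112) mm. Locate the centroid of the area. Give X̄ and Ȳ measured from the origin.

bottom flange: A = 85 × 12 = 1020.00, centroid at (54.50, 6.00).
web: A = 12 × 100 = 1200.00, centroid at (6.00, 62.00).
top flange: A = 45 × 10 = 450.00, centroid at (-10.50, 117.00).
ΣA = 2670.00 mm²
ΣAX̄ = (1020.00)(54.50) + (1200.00)(6.00) + (450.00)(-10.50) = 58065.00 mm³
ΣAȲ = (1020.00)(6.00) + (1200.00)(62.00) + (450.00)(117.00) = 133170.00 mm³
X̄ = 58065.00 / 2670.00 = 21.75 mm
Ȳ = 133170.00 / 2670.00 = 49.88 mm

X̄ = 21.75 mm, Ȳ = 49.88 mm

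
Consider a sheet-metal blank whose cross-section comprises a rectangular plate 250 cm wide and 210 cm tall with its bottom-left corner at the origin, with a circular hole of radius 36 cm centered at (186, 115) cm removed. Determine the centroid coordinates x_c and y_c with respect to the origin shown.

x_c = 119.87 cm, y_c = 104.16 cm

plate: A = 250 × 210 = 52500.00, centroid at (125.00, 105.00).
hole: A = −π·36² = -4071.50, centroid at (186.00, 115.00).
ΣA = 48428.50 cm²
ΣAx_c = (52500.00)(125.00) + (-4071.50)(186.00) = 5805200.24 cm³
ΣAy_c = (52500.00)(105.00) + (-4071.50)(115.00) = 5044277.03 cm³
x_c = 5805200.24 / 48428.50 = 119.87 cm
y_c = 5044277.03 / 48428.50 = 104.16 cm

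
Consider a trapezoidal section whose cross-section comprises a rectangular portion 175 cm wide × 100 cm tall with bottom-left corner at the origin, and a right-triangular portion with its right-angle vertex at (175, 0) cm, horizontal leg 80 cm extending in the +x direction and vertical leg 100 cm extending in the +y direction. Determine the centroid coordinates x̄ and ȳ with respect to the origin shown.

x̄ = 108.74 cm, ȳ = 46.90 cm

Part | A | x̄ᵢ | ȳᵢ | A·x̄ᵢ | A·ȳᵢ
rectangular portion | 17500.00 | 87.50 | 50.00 | 1531250.00 | 875000.00
triangular portion | 4000.00 | 201.67 | 33.33 | 806666.67 | 133333.33
Σ | 21500.00 |  |  | 2337916.67 | 1008333.33
x̄ = 2337916.67 / 21500.00 = 108.74 cm
ȳ = 1008333.33 / 21500.00 = 46.90 cm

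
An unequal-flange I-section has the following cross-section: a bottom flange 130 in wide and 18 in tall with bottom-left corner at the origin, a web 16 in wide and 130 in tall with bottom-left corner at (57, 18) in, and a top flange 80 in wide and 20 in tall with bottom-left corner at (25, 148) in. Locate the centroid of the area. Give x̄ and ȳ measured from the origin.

x̄ = 65.00 in, ȳ = 74.17 in

bottom flange: A = 130 × 18 = 2340.00, centroid at (65.00, 9.00).
web: A = 16 × 130 = 2080.00, centroid at (65.00, 83.00).
top flange: A = 80 × 20 = 1600.00, centroid at (65.00, 158.00).
ΣA = 6020.00 in²
ΣAx̄ = (2340.00)(65.00) + (2080.00)(65.00) + (1600.00)(65.00) = 391300.00 in³
ΣAȳ = (2340.00)(9.00) + (2080.00)(83.00) + (1600.00)(158.00) = 446500.00 in³
x̄ = 391300.00 / 6020.00 = 65.00 in
ȳ = 446500.00 / 6020.00 = 74.17 in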